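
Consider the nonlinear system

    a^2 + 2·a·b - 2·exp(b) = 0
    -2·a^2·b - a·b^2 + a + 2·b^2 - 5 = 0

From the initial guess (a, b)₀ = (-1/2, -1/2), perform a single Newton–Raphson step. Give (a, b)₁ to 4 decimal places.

(1.1241, -2.1770)

At (-1/2, -1/2): F = (-0.463061, -4.6250).
Jacobian J = [[2·a + 2·b, 2·a - 2·exp(b)], [-4·a·b - b^2 + 1, -2·a^2 - 2·a·b + 4·b]].
At the point, J = [[-2.0000, -2.213061], [-0.2500, -3.0000]] (det J = 5.446735).
Solving J·Δ = −F gives Δ = (1.6241, -1.6770).
Then the next iterate is (a, b)₁ = (1.1241, -2.1770).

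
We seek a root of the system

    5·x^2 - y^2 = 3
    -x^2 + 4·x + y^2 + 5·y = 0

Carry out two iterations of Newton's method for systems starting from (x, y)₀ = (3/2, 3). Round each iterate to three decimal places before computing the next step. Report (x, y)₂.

At (3/2, 3): F = (-0.750, 27.750).
Jacobian J = [[10·x, -2·y], [-2·x + 4, 2·y + 5]].
At the point, J = [[15.000, -6.000], [1.000, 11.000]] (det J = 171.000).
Solving J·Δ = −F gives Δ = (-0.925, -2.439).
Then the next iterate is (x, y)₁ = (0.575, 0.561).
Round to (0.575, 0.561) and repeat: F = (-1.66160, 5.08910), J = [[5.750, -1.122], [2.850, 6.122]].
Δ = (0.116, -0.885), so (x, y)₂ = (0.691, -0.324).

(0.691, -0.324)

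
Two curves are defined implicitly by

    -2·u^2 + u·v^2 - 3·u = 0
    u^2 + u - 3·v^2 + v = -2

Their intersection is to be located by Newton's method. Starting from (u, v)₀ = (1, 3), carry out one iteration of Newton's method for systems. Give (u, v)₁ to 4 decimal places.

(2.0000, 2.0000)

At (1, 3): F = (4.0000, -20.0000).
Jacobian J = [[-4·u + v^2 - 3, 2·u·v], [2·u + 1, -6·v + 1]].
At the point, J = [[2.0000, 6.0000], [3.0000, -17.0000]] (det J = -52.0000).
Solving J·Δ = −F gives Δ = (1.0000, -1.0000).
Then the next iterate is (u, v)₁ = (2.0000, 2.0000).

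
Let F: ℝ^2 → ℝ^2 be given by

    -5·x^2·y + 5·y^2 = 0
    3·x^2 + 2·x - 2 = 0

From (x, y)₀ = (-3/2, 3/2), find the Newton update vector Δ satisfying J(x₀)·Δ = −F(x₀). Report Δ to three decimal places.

(0.250, 0.000)

At (-3/2, 3/2): F = (-5.625, 1.750).
Jacobian J = [[-10·x·y, -5·x^2 + 10·y], [6·x + 2, 0]].
At the point, J = [[22.500, 3.750], [-7.000, 0.000]] (det J = 26.250).
Solving J·Δ = −F gives Δ = (0.250, 0.000).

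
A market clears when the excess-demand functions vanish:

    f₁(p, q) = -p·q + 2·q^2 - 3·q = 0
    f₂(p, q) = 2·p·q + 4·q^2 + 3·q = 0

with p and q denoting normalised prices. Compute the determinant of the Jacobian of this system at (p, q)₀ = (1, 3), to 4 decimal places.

J = [[-q, -p + 4·q - 3], [2·q, 2·p + 8·q + 3]].
At the point, J = [[-3.0000, 8.0000], [6.0000, 29.0000]].
det J = -135.0000.

-135.0000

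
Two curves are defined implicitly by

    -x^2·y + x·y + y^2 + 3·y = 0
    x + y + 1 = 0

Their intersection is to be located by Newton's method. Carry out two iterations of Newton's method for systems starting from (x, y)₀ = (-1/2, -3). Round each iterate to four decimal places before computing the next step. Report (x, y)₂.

(-2.6822, 1.6822)

At (-1/2, -3): F = (2.2500, -2.5000).
Jacobian J = [[-2·x·y + y, -x^2 + x + 2·y + 3], [1, 1]].
At the point, J = [[-6.0000, -3.7500], [1.0000, 1.0000]] (det J = -2.2500).
Solving J·Δ = −F gives Δ = (-3.1667, 5.6667).
Then the next iterate is (x, y)₁ = (-3.6667, 2.6667).
Round to (-3.6667, 2.6667) and repeat: F = (-30.519552, 0.0000), J = [[22.222678, -8.777989], [1.0000, 1.0000]].
Δ = (0.9845, -0.9845), so (x, y)₂ = (-2.6822, 1.6822).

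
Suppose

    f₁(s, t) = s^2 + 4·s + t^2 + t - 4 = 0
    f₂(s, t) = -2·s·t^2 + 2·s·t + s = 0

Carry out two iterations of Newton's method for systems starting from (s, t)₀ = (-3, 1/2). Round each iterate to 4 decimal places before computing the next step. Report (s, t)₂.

(0.0000, 3.3607)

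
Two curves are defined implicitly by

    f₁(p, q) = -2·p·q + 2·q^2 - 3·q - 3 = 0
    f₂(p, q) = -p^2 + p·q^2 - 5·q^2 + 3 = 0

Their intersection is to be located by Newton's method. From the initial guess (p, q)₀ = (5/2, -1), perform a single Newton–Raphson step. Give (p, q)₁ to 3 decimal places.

At (5/2, -1): F = (7.000, -5.750).
Jacobian J = [[-2·q, -2·p + 4·q - 3], [-2·p + q^2, 2·p·q - 10·q]].
At the point, J = [[2.000, -12.000], [-4.000, 5.000]] (det J = -38.000).
Solving J·Δ = −F gives Δ = (-0.895, 0.434).
Then the next iterate is (p, q)₁ = (1.605, -0.566).

(1.605, -0.566)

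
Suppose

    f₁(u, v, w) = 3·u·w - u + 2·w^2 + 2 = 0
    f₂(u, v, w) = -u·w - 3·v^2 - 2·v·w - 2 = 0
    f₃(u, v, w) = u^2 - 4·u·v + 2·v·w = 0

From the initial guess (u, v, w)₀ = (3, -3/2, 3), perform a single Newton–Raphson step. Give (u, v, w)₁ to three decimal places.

At (3, -3/2, 3): F = (44.000, -8.750, 18.000).
Jacobian J = [[3·w - 1, 0, 3·u + 4·w], [-w, -6·v - 2·w, -u - 2·v], [2·u - 4·v, -4·u + 2·w, 2·v]].
At the point, J = [[8.000, 0.000, 21.000], [-3.000, 3.000, 0.000], [12.000, -6.000, -3.000]] (det J = -450.000).
Solving J·Δ = −F gives Δ = (-0.950, 1.967, -1.733).
Then the next iterate is (u, v, w)₁ = (2.050, 0.467, 1.267).

(2.050, 0.467, 1.267)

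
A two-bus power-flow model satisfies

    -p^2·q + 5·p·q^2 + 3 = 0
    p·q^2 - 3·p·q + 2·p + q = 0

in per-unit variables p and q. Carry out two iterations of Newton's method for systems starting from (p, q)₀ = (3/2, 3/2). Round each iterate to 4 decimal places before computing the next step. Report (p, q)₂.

(-8.4525, -1.3720)

At (3/2, 3/2): F = (16.5000, 1.1250).
Jacobian J = [[-2·p·q + 5·q^2, -p^2 + 10·p·q], [q^2 - 3·q + 2, 2·p·q - 3·p + 1]].
At the point, J = [[6.7500, 20.2500], [-0.2500, 1.0000]] (det J = 11.8125).
Solving J·Δ = −F gives Δ = (0.5317, -0.9921).
Then the next iterate is (p, q)₁ = (2.0317, 0.5079).
Round to (2.0317, 0.5079) and repeat: F = (3.523999, 1.999701), J = [[-0.773989, 6.191199], [0.734262, -3.031299]].
Δ = (-10.4842, -1.8799), so (p, q)₂ = (-8.4525, -1.3720).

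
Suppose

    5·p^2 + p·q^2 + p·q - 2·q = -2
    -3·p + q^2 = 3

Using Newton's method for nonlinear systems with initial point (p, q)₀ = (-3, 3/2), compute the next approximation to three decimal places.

At (-3, 3/2): F = (32.750, 8.250).
Jacobian J = [[10·p + q^2 + q, 2·p·q + p - 2], [-3, 2·q]].
At the point, J = [[-26.250, -14.000], [-3.000, 3.000]] (det J = -120.750).
Solving J·Δ = −F gives Δ = (1.770, -0.980).
Then the next iterate is (p, q)₁ = (-1.230, 0.520).

(-1.230, 0.520)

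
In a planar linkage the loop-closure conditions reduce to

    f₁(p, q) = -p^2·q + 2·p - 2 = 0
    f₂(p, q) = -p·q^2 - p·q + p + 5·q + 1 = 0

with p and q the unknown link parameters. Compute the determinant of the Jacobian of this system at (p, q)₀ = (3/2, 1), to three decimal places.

J = [[-2·p·q + 2, -p^2], [-q^2 - q + 1, -2·p·q - p + 5]].
At the point, J = [[-1.000, -2.250], [-1.000, 0.500]].
det J = -2.750.

-2.750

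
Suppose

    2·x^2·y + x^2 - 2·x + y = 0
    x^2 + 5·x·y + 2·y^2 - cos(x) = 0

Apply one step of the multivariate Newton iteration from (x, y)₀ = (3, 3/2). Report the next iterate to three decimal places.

At (3, 3/2): F = (31.500, 36.98999).
Jacobian J = [[4·x·y + 2·x - 2, 2·x^2 + 1], [2·x + 5·y + sin(x), 5·x + 4·y]].
At the point, J = [[22.000, 19.000], [13.64112, 21.000]] (det J = 202.81872).
Solving J·Δ = −F gives Δ = (0.204, -1.894).
Then the next iterate is (x, y)₁ = (3.204, -0.394).

(3.204, -0.394)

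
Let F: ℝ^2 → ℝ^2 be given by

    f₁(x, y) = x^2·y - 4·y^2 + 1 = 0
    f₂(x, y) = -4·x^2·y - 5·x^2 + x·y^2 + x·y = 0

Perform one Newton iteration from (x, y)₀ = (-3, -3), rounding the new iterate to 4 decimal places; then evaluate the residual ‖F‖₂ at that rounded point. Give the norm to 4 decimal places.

At (-3, -3): F = (-62.0000, 45.0000).
Jacobian J = [[2·x·y, x^2 - 8·y], [-8·x·y - 10·x + y^2 + y, -4·x^2 + 2·x·y + x]].
At the point, J = [[18.0000, 33.0000], [-36.0000, -21.0000]] (det J = 810.0000).
Solving J·Δ = −F gives Δ = (0.2259, 1.7556).
Then the next iterate is (x, y)₁ = (-2.7741, -1.2444).
Re-evaluating at (-2.7741, -1.2444): F = (-14.770568, -1.016073), so ‖F‖₂ = 14.8055.

14.8055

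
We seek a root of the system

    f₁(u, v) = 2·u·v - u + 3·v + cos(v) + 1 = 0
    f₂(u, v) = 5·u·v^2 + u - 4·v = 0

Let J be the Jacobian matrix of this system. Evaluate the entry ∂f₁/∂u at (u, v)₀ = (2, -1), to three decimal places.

-3.000

∂f₁/∂u = 2·v - 1.
At (2, -1) this is -3.000.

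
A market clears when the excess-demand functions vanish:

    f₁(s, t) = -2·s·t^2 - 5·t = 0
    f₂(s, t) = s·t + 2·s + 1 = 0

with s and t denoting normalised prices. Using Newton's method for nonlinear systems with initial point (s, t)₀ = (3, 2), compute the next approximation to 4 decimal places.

(0.0109, 1.6522)

At (3, 2): F = (-34.0000, 13.0000).
Jacobian J = [[-2·t^2, -4·s·t - 5], [t + 2, s]].
At the point, J = [[-8.0000, -29.0000], [4.0000, 3.0000]] (det J = 92.0000).
Solving J·Δ = −F gives Δ = (-2.9891, -0.3478).
Then the next iterate is (s, t)₁ = (0.0109, 1.6522).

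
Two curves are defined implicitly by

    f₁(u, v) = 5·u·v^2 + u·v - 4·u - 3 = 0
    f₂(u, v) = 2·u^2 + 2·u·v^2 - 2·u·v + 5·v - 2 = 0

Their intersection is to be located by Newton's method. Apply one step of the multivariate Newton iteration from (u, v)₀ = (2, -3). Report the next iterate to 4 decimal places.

(1.4063, -2.1303)

At (2, -3): F = (73.0000, 39.0000).
Jacobian J = [[5·v^2 + v - 4, 10·u·v + u], [4·u + 2·v^2 - 2·v, 4·u·v - 2·u + 5]].
At the point, J = [[38.0000, -58.0000], [32.0000, -23.0000]] (det J = 982.0000).
Solving J·Δ = −F gives Δ = (-0.5937, 0.8697).
Then the next iterate is (u, v)₁ = (1.4063, -2.1303).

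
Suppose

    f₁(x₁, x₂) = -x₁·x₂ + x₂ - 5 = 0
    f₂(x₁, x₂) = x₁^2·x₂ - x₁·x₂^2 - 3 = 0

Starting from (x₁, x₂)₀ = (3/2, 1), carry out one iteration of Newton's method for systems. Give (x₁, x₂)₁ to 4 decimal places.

At (3/2, 1): F = (-5.5000, -2.2500).
Jacobian J = [[-x₂, -x₁ + 1], [2·x₁·x₂ - x₂^2, x₁^2 - 2·x₁·x₂]].
At the point, J = [[-1.0000, -0.5000], [2.0000, -0.7500]] (det J = 1.7500).
Solving J·Δ = −F gives Δ = (-1.7143, -7.5714).
Then the next iterate is (x₁, x₂)₁ = (-0.2143, -6.5714).

(-0.2143, -6.5714)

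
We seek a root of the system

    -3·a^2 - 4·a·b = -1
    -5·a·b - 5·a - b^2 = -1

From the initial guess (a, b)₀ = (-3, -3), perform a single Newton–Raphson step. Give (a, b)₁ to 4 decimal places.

(-1.3412, -1.9804)

At (-3, -3): F = (-62.0000, -38.0000).
Jacobian J = [[-6·a - 4·b, -4·a], [-5·b - 5, -5·a - 2·b]].
At the point, J = [[30.0000, 12.0000], [10.0000, 21.0000]] (det J = 510.0000).
Solving J·Δ = −F gives Δ = (1.6588, 1.0196).
Then the next iterate is (a, b)₁ = (-1.3412, -1.9804).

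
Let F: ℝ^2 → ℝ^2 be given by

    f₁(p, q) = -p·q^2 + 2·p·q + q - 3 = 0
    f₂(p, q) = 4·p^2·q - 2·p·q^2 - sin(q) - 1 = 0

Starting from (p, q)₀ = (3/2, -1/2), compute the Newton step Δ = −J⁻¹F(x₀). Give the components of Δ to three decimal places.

At (3/2, -1/2): F = (-5.375, -5.77057).
Jacobian J = [[-q^2 + 2·q, -2·p·q + 2·p + 1], [8·p·q - 2·q^2, 4·p^2 - 4·p·q - cos(q)]].
At the point, J = [[-1.250, 5.500], [-6.500, 11.12242]] (det J = 21.84698).
Solving J·Δ = −F gives Δ = (1.284, 1.269).

(1.284, 1.269)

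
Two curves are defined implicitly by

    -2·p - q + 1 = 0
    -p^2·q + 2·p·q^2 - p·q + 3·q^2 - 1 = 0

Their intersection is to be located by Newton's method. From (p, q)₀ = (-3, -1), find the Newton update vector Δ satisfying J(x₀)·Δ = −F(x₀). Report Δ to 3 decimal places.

At (-3, -1): F = (8.000, 2.000).
Jacobian J = [[-2, -1], [-2·p·q + 2·q^2 - q, -p^2 + 4·p·q - p + 6·q]].
At the point, J = [[-2.000, -1.000], [-3.000, 0.000]] (det J = -3.000).
Solving J·Δ = −F gives Δ = (0.667, 6.667).

(0.667, 6.667)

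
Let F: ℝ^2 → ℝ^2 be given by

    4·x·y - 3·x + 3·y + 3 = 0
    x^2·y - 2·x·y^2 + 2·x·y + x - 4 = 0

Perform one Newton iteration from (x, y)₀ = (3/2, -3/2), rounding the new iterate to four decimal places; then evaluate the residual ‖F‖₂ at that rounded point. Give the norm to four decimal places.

3.1135

At (3/2, -3/2): F = (-15.0000, -17.1250).
Jacobian J = [[4·y - 3, 4·x + 3], [2·x·y - 2·y^2 + 2·y + 1, x^2 - 4·x·y + 2·x]].
At the point, J = [[-9.0000, 9.0000], [-11.0000, 14.2500]] (det J = -29.2500).
Solving J·Δ = −F gives Δ = (-2.0385, -0.3718).
Then the next iterate is (x, y)₁ = (-0.5385, -1.8718).
Re-evaluating at (-0.5385, -1.8718): F = (3.031957, 0.708055), so ‖F‖₂ = 3.1135.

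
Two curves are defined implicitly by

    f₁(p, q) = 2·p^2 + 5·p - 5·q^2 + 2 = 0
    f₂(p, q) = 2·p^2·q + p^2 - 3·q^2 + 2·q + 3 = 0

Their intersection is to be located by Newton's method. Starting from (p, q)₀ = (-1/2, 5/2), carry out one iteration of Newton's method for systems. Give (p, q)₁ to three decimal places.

(0.350, 1.352)

At (-1/2, 5/2): F = (-31.250, -9.250).
Jacobian J = [[4·p + 5, -10·q], [4·p·q + 2·p, 2·p^2 - 6·q + 2]].
At the point, J = [[3.000, -25.000], [-6.000, -12.500]] (det J = -187.500).
Solving J·Δ = −F gives Δ = (0.850, -1.148).
Then the next iterate is (p, q)₁ = (0.350, 1.352).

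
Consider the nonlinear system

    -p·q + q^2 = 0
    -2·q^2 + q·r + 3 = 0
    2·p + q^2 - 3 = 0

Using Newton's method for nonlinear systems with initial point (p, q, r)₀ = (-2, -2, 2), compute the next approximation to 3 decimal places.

(-3.500, -3.500, -10.000)

At (-2, -2, 2): F = (0.000, -9.000, -3.000).
Jacobian J = [[-q, -p + 2·q, 0], [0, -4·q + r, q], [2, 2·q, 0]].
At the point, J = [[2.000, -2.000, 0.000], [0.000, 10.000, -2.000], [2.000, -4.000, 0.000]] (det J = -8.000).
Solving J·Δ = −F gives Δ = (-1.500, -1.500, -12.000).
Then the next iterate is (p, q, r)₁ = (-3.500, -3.500, -10.000).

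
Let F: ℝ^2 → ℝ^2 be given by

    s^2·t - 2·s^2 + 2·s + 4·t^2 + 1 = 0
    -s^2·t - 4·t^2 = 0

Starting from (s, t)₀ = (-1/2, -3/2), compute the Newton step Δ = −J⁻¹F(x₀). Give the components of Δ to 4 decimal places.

(0.1250, 0.7500)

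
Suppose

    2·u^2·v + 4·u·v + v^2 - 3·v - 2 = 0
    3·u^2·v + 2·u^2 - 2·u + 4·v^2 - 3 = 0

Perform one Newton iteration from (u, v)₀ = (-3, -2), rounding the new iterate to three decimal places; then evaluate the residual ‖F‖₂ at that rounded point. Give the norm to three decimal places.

2.442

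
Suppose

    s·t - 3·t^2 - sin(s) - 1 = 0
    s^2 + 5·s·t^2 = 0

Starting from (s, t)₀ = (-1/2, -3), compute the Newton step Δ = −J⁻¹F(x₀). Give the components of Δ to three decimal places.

(-0.001, 1.487)

At (-1/2, -3): F = (-26.02057, -22.250).
Jacobian J = [[t - cos(s), s - 6·t], [2·s + 5·t^2, 10·s·t]].
At the point, J = [[-3.87758, 17.500], [44.000, 15.000]] (det J = -828.16374).
Solving J·Δ = −F gives Δ = (-0.001, 1.487).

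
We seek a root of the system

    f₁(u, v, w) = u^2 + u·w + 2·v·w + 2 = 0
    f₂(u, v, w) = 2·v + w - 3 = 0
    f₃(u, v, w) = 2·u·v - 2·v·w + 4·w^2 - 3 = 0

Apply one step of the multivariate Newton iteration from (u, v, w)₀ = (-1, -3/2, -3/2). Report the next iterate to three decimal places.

(-2.631, 1.558, -0.117)

At (-1, -3/2, -3/2): F = (9.000, -7.500, 4.500).
Jacobian J = [[2·u + w, 2·w, u + 2·v], [0, 2, 1], [2·v, 2·u - 2·w, -2·v + 8·w]].
At the point, J = [[-3.500, -3.000, -4.000], [0.000, 2.000, 1.000], [-3.000, 1.000, -9.000]] (det J = 51.500).
Solving J·Δ = −F gives Δ = (-1.631, 3.058, 1.383).
Then the next iterate is (u, v, w)₁ = (-2.631, 1.558, -0.117).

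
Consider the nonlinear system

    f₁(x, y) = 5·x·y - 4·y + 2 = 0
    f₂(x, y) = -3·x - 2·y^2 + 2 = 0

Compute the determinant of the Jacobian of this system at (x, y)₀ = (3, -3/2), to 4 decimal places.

-12.0000

J = [[5·y, 5·x - 4], [-3, -4·y]].
At the point, J = [[-7.5000, 11.0000], [-3.0000, 6.0000]].
det J = -12.0000.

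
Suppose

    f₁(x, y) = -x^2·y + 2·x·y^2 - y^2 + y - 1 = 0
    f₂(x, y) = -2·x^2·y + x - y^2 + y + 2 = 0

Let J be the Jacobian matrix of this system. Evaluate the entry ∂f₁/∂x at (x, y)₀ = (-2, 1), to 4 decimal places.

6.0000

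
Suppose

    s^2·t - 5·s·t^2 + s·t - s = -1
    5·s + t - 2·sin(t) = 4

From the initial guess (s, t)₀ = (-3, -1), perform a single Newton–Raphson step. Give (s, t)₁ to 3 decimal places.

(0.670, -0.611)

At (-3, -1): F = (13.000, -18.31706).
Jacobian J = [[2·s·t - 5·t^2 + t - 1, s^2 - 10·s·t + s], [5, -2·cos(t) + 1]].
At the point, J = [[-1.000, -24.000], [5.000, -0.08060]] (det J = 120.08060).
Solving J·Δ = −F gives Δ = (3.670, 0.389).
Then the next iterate is (s, t)₁ = (0.670, -0.611).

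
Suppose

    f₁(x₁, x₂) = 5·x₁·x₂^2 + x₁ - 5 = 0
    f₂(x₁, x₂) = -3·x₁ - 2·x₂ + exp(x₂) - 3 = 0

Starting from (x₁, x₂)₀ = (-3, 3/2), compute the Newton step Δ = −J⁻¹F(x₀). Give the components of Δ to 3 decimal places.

(2.228, -0.321)

At (-3, 3/2): F = (-41.750, 7.48169).
Jacobian J = [[5·x₂^2 + 1, 10·x₁·x₂], [-3, exp(x₂) - 2]].
At the point, J = [[12.250, -45.000], [-3.000, 2.48169]] (det J = -104.59931).
Solving J·Δ = −F gives Δ = (2.228, -0.321).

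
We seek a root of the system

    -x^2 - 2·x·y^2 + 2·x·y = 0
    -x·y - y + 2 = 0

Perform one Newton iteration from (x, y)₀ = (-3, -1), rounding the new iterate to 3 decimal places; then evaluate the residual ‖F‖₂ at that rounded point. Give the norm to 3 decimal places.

0.174

At (-3, -1): F = (3.000, 0.000).
Jacobian J = [[-2·x - 2·y^2 + 2·y, -4·x·y + 2·x], [-y, -x - 1]].
At the point, J = [[2.000, -18.000], [1.000, 2.000]] (det J = 22.000).
Solving J·Δ = −F gives Δ = (-0.273, 0.136).
Then the next iterate is (x, y)₁ = (-3.273, -0.864).
Re-evaluating at (-3.273, -0.864): F = (-0.17022, 0.03613), so ‖F‖₂ = 0.174.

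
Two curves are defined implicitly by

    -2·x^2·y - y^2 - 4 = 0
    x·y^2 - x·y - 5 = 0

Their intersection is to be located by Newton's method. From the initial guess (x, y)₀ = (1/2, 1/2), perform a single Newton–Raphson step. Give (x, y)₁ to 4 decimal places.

(-20.0000, 11.1667)

At (1/2, 1/2): F = (-4.5000, -5.1250).
Jacobian J = [[-4·x·y, -2·x^2 - 2·y], [y^2 - y, 2·x·y - x]].
At the point, J = [[-1.0000, -1.5000], [-0.2500, 0.0000]] (det J = -0.3750).
Solving J·Δ = −F gives Δ = (-20.5000, 10.6667).
Then the next iterate is (x, y)₁ = (-20.0000, 11.1667).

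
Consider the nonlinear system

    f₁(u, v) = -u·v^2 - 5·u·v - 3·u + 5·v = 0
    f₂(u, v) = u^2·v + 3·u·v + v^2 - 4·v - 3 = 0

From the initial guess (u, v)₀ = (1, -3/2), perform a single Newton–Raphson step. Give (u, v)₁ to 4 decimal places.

(-0.1429, 1.1071)

At (1, -3/2): F = (-5.2500, -0.7500).
Jacobian J = [[-v^2 - 5·v - 3, -2·u·v - 5·u + 5], [2·u·v + 3·v, u^2 + 3·u + 2·v - 4]].
At the point, J = [[2.2500, 3.0000], [-7.5000, -3.0000]] (det J = 15.7500).
Solving J·Δ = −F gives Δ = (-1.1429, 2.6071).
Then the next iterate is (u, v)₁ = (-0.1429, 1.1071).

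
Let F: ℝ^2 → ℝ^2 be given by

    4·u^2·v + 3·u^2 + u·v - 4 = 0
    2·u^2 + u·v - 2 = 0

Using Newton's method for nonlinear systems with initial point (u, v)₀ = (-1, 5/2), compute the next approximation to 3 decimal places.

(-1.036, 0.054)

At (-1, 5/2): F = (6.500, -2.500).
Jacobian J = [[8·u·v + 6·u + v, 4·u^2 + u], [4·u + v, u]].
At the point, J = [[-23.500, 3.000], [-1.500, -1.000]] (det J = 28.000).
Solving J·Δ = −F gives Δ = (-0.036, -2.446).
Then the next iterate is (u, v)₁ = (-1.036, 0.054).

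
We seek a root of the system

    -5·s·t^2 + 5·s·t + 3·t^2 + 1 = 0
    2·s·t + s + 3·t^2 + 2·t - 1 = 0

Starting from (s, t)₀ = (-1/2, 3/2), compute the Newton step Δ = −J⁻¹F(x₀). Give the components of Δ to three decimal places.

At (-1/2, 3/2): F = (9.625, 6.750).
Jacobian J = [[-5·t^2 + 5·t, -10·s·t + 5·s + 6·t], [2·t + 1, 2·s + 6·t + 2]].
At the point, J = [[-3.750, 14.000], [4.000, 10.000]] (det J = -93.500).
Solving J·Δ = −F gives Δ = (0.019, -0.682).

(0.019, -0.682)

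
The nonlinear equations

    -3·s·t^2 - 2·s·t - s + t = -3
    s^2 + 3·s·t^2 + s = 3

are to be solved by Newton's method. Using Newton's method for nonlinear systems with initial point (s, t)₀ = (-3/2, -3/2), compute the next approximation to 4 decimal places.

(-1.5592, -0.5625)

At (-3/2, -3/2): F = (8.6250, -12.3750).
Jacobian J = [[-3·t^2 - 2·t - 1, -6·s·t - 2·s + 1], [2·s + 3·t^2 + 1, 6·s·t]].
At the point, J = [[-4.7500, -9.5000], [4.7500, 13.5000]] (det J = -19.0000).
Solving J·Δ = −F gives Δ = (-0.0592, 0.9375).
Then the next iterate is (s, t)₁ = (-1.5592, -0.5625).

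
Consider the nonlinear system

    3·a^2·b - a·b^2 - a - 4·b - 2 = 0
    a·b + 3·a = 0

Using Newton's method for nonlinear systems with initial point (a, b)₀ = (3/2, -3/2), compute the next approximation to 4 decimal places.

(0.5885, -2.0885)

At (3/2, -3/2): F = (-11.0000, 2.2500).
Jacobian J = [[6·a·b - b^2 - 1, 3·a^2 - 2·a·b - 4], [b + 3, a]].
At the point, J = [[-16.7500, 7.2500], [1.5000, 1.5000]] (det J = -36.0000).
Solving J·Δ = −F gives Δ = (-0.9115, -0.5885).
Then the next iterate is (a, b)₁ = (0.5885, -2.0885).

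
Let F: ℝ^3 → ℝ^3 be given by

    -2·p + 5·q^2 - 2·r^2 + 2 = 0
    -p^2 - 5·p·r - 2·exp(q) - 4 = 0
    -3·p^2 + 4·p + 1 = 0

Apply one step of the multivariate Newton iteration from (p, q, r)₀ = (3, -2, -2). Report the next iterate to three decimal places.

(2.000, -1.167, -1.166)

At (3, -2, -2): F = (8.000, 16.72933, -14.000).
Jacobian J = [[-2, 10·q, -4·r], [-2·p - 5·r, -2·exp(q), -5·p], [-6·p + 4, 0, 0]].
At the point, J = [[-2.000, -20.000, 8.000], [4.000, -0.27067, -15.000], [-14.000, 0.000, 0.000]] (det J = -4230.31510).
Solving J·Δ = −F gives Δ = (-1.000, 0.833, 0.834).
Then the next iterate is (p, q, r)₁ = (2.000, -1.167, -1.166).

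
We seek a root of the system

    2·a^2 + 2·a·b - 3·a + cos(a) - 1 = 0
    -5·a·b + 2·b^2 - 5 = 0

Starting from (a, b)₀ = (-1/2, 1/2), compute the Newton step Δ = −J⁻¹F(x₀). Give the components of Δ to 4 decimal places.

At (-1/2, 1/2): F = (1.377583, -3.2500).
Jacobian J = [[4·a + 2·b - sin(a) - 3, 2·a], [-5·b, -5·a + 4·b]].
At the point, J = [[-3.520574, -1.0000], [-2.5000, 4.5000]] (det J = -18.342585).
Solving J·Δ = −F gives Δ = (0.1608, 0.8115).

(0.1608, 0.8115)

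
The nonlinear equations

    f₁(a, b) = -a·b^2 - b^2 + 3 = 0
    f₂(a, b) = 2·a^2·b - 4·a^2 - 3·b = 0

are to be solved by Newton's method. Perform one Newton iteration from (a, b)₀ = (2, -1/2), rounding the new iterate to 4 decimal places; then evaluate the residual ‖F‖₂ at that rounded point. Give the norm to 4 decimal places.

At (2, -1/2): F = (2.2500, -18.5000).
Jacobian J = [[-b^2, -2·a·b - 2·b], [4·a·b - 8·a, 2·a^2 - 3]].
At the point, J = [[-0.2500, 3.0000], [-20.0000, 5.0000]] (det J = 58.7500).
Solving J·Δ = −F gives Δ = (-1.1362, -0.8447).
Then the next iterate is (a, b)₁ = (0.8638, -1.3447).
Re-evaluating at (0.8638, -1.3447): F = (-0.370157, -0.957199), so ‖F‖₂ = 1.0263.

1.0263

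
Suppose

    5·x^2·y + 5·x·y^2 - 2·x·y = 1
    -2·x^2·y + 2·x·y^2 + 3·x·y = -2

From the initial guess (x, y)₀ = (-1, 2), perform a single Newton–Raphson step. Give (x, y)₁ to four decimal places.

(-0.6538, 1.3550)

At (-1, 2): F = (-7.0000, -16.0000).
Jacobian J = [[10·x·y + 5·y^2 - 2·y, 5·x^2 + 10·x·y - 2·x], [-4·x·y + 2·y^2 + 3·y, -2·x^2 + 4·x·y + 3·x]].
At the point, J = [[-4.0000, -13.0000], [22.0000, -13.0000]] (det J = 338.0000).
Solving J·Δ = −F gives Δ = (0.3462, -0.6450).
Then the next iterate is (x, y)₁ = (-0.6538, 1.3550).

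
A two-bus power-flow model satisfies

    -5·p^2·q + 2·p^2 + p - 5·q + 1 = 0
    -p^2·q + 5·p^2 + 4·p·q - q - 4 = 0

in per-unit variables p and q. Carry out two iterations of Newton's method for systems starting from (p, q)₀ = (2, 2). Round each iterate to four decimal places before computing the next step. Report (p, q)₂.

(0.8325, 0.5227)

At (2, 2): F = (-39.0000, 22.0000).
Jacobian J = [[-10·p·q + 4·p + 1, -5·p^2 - 5], [-2·p·q + 10·p + 4·q, -p^2 + 4·p - 1]].
At the point, J = [[-31.0000, -25.0000], [20.0000, 3.0000]] (det J = 407.0000).
Solving J·Δ = −F gives Δ = (-1.0639, -0.2408).
Then the next iterate is (p, q)₁ = (0.9361, 1.7592).
Round to (0.9361, 1.7592) and repeat: F = (-12.815121, 3.667807), J = [[-11.723471, -9.381416], [13.104226, 1.868117]].
Δ = (-0.1036, -1.2365), so (p, q)₂ = (0.8325, 0.5227).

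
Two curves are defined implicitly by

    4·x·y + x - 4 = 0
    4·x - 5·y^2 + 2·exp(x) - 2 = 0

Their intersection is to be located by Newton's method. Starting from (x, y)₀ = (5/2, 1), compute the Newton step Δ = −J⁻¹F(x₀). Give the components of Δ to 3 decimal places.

At (5/2, 1): F = (8.500, 27.36499).
Jacobian J = [[4·y + 1, 4·x], [2·exp(x) + 4, -10·y]].
At the point, J = [[5.000, 10.000], [28.36499, -10.000]] (det J = -333.64988).
Solving J·Δ = −F gives Δ = (-1.075, -0.313).

(-1.075, -0.313)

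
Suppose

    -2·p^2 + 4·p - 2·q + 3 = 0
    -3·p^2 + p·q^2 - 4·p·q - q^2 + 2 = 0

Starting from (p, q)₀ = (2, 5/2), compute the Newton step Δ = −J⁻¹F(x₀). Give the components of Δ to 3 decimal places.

(-2.128, 3.256)

At (2, 5/2): F = (-2.000, -23.750).
Jacobian J = [[-4·p + 4, -2], [-6·p + q^2 - 4·q, 2·p·q - 4·p - 2·q]].
At the point, J = [[-4.000, -2.000], [-15.750, -3.000]] (det J = -19.500).
Solving J·Δ = −F gives Δ = (-2.128, 3.256).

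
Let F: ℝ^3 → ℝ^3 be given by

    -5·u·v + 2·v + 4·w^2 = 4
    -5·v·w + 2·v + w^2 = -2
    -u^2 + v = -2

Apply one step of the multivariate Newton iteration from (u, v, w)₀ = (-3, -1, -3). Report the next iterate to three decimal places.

At (-3, -1, -3): F = (15.000, -6.000, -8.000).
Jacobian J = [[-5·v, -5·u + 2, 8·w], [0, -5·w + 2, -5·v + 2·w], [-2·u, 1, 0]].
At the point, J = [[5.000, 17.000, -24.000], [0.000, 17.000, -1.000], [6.000, 1.000, 0.000]] (det J = 2351.000).
Solving J·Δ = −F gives Δ = (1.263, 0.423, 1.188).
Then the next iterate is (u, v, w)₁ = (-1.737, -0.577, -1.812).

(-1.737, -0.577, -1.812)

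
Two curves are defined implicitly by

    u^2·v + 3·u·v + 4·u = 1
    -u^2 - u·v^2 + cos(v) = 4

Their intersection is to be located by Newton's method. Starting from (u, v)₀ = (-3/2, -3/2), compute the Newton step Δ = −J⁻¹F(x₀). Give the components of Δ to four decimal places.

At (-3/2, -3/2): F = (-3.6250, -2.804263).
Jacobian J = [[2·u·v + 3·v + 4, u^2 + 3·u], [-2·u - v^2, -2·u·v - sin(v)]].
At the point, J = [[4.0000, -2.2500], [0.7500, -3.502505]] (det J = -12.322520).
Solving J·Δ = −F gives Δ = (0.5183, -0.6897).

(0.5183, -0.6897)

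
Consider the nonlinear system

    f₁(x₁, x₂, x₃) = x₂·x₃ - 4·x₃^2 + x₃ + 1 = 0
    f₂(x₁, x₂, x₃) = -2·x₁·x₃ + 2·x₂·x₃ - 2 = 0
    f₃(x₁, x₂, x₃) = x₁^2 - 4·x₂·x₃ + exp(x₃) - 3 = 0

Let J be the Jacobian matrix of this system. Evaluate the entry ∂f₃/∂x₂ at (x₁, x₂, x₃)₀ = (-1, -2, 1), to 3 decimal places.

∂f₃/∂x₂ = -4·x₃.
At (-1, -2, 1) this is -4.000.

-4.000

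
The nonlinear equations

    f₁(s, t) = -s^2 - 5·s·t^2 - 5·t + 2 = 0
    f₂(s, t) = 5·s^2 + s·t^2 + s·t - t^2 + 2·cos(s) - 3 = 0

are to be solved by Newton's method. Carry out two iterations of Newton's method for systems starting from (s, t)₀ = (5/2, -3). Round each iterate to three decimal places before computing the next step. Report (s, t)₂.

At (5/2, -3): F = (-101.750, 32.64771).
Jacobian J = [[-2·s - 5·t^2, -10·s·t - 5], [10·s + t^2 + t - 2·sin(s), 2·s·t + s - 2·t]].
At the point, J = [[-50.000, 70.000], [29.80306, -6.500]] (det J = -1761.21390).
Solving J·Δ = −F gives Δ = (-0.922, 0.795).
Then the next iterate is (s, t)₁ = (1.578, -2.205).
Round to (1.578, -2.205) and repeat: F = (-27.82646, 8.76677), J = [[-27.46612, 29.79490], [16.43708, -0.97098]].
Δ = (-0.506, 0.468), so (s, t)₂ = (1.072, -1.737).

(1.072, -1.737)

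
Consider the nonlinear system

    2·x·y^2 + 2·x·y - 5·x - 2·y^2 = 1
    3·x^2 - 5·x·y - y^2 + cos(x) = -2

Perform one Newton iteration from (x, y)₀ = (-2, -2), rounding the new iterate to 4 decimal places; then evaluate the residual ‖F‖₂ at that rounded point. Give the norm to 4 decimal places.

At (-2, -2): F = (-7.0000, -10.416147).
Jacobian J = [[2·y^2 + 2·y - 5, 4·x·y + 2·x - 4·y], [6·x - 5·y - sin(x), -5·x - 2·y]].
At the point, J = [[-1.0000, 20.0000], [-1.090703, 14.0000]] (det J = 7.814051).
Solving J·Δ = −F gives Δ = (-14.1185, -0.3559).
Then the next iterate is (x, y)₁ = (-16.1185, -2.3559).
Re-evaluating at (-16.1185, -2.3559): F = (-34.484768, 585.083084), so ‖F‖₂ = 586.0985.

586.0985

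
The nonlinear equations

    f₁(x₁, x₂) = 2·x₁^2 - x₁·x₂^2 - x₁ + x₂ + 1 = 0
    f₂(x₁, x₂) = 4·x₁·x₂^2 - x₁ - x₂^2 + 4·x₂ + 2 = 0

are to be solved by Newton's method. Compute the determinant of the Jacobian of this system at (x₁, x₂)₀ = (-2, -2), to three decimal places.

J = [[4·x₁ - x₂^2 - 1, -2·x₁·x₂ + 1], [4·x₂^2 - 1, 8·x₁·x₂ - 2·x₂ + 4]].
At the point, J = [[-13.000, -7.000], [15.000, 40.000]].
det J = -415.000.

-415.000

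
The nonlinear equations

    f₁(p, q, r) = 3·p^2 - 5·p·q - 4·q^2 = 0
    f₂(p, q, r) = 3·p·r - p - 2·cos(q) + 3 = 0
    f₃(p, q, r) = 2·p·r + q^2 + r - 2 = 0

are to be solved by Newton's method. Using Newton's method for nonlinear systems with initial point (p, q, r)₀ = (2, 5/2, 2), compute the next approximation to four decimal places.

(-10.8054, 1.4468, 10.4475)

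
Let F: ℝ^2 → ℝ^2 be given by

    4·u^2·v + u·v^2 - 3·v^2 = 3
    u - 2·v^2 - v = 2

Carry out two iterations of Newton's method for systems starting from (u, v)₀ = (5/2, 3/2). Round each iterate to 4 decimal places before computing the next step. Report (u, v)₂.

At (5/2, 3/2): F = (33.3750, -5.5000).
Jacobian J = [[8·u·v + v^2, 4·u^2 + 2·u·v - 6·v], [1, -4·v - 1]].
At the point, J = [[32.2500, 23.5000], [1.0000, -7.0000]] (det J = -249.2500).
Solving J·Δ = −F gives Δ = (-0.4188, -0.8455).
Then the next iterate is (u, v)₁ = (2.0812, 0.6545).
Round to (2.0812, 0.6545) and repeat: F = (7.946001, -1.430041), J = [[11.325533, 16.122865], [1.0000, -3.6180]].
Δ = (-0.0997, -0.4228), so (u, v)₂ = (1.9815, 0.2317).

(1.9815, 0.2317)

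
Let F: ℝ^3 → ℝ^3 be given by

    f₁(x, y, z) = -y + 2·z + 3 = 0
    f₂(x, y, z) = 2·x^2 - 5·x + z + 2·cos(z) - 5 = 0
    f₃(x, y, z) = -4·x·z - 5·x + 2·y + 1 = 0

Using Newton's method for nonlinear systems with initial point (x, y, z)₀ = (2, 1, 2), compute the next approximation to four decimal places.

(2.6327, -2.6123, -2.8062)

At (2, 1, 2): F = (6.0000, -5.832294, -23.0000).
Jacobian J = [[0, -1, 2], [4·x - 5, 0, -2·sin(z) + 1], [-4·z - 5, 2, -4·x]].
At the point, J = [[0.0000, -1.0000, 2.0000], [3.0000, 0.0000, -0.818595], [-13.0000, 2.0000, -8.0000]] (det J = -22.641733).
Solving J·Δ = −F gives Δ = (0.6327, -3.6123, -4.8062).
Then the next iterate is (x, y, z)₁ = (2.6327, -2.6123, -2.8062).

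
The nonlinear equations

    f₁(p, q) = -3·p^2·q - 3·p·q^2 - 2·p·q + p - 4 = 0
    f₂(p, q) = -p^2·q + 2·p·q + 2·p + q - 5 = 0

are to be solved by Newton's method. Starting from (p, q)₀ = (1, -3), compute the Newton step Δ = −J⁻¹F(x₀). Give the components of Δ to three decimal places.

At (1, -3): F = (-15.000, -9.000).
Jacobian J = [[-6·p·q - 3·q^2 - 2·q + 1, -3·p^2 - 6·p·q - 2·p], [-2·p·q + 2·q + 2, -p^2 + 2·p + 1]].
At the point, J = [[-2.000, 13.000], [2.000, 2.000]] (det J = -30.000).
Solving J·Δ = −F gives Δ = (2.900, 1.600).

(2.900, 1.600)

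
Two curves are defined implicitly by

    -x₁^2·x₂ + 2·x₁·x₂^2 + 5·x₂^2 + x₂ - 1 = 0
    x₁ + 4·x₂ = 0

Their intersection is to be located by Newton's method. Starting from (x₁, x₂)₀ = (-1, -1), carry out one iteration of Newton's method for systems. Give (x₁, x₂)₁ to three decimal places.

At (-1, -1): F = (2.000, -5.000).
Jacobian J = [[-2·x₁·x₂ + 2·x₂^2, -x₁^2 + 4·x₁·x₂ + 10·x₂ + 1], [1, 4]].
At the point, J = [[0.000, -6.000], [1.000, 4.000]] (det J = 6.000).
Solving J·Δ = −F gives Δ = (3.667, 0.333).
Then the next iterate is (x₁, x₂)₁ = (2.667, -0.667).

(2.667, -0.667)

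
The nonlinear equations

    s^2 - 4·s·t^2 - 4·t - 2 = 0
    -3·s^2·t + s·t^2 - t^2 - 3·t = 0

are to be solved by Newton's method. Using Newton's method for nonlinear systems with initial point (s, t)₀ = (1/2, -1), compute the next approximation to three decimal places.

(0.583, 0.303)

At (1/2, -1): F = (0.250, 3.250).
Jacobian J = [[2·s - 4·t^2, -8·s·t - 4], [-6·s·t + t^2, -3·s^2 + 2·s·t - 2·t - 3]].
At the point, J = [[-3.000, 0.000], [4.000, -2.750]] (det J = 8.250).
Solving J·Δ = −F gives Δ = (0.083, 1.303).
Then the next iterate is (s, t)₁ = (0.583, 0.303).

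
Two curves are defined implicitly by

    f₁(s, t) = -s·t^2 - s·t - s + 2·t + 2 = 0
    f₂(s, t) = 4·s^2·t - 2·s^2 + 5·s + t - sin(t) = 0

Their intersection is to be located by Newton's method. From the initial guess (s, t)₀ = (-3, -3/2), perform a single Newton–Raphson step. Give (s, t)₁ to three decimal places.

(-1.690, -1.011)

At (-3, -3/2): F = (4.250, -87.50251).
Jacobian J = [[-t^2 - t - 1, -2·s·t - s + 2], [8·s·t - 4·s + 5, 4·s^2 - cos(t) + 1]].
At the point, J = [[-1.750, -4.000], [53.000, 36.92926]] (det J = 147.37379).
Solving J·Δ = −F gives Δ = (1.310, 0.489).
Then the next iterate is (s, t)₁ = (-1.690, -1.011).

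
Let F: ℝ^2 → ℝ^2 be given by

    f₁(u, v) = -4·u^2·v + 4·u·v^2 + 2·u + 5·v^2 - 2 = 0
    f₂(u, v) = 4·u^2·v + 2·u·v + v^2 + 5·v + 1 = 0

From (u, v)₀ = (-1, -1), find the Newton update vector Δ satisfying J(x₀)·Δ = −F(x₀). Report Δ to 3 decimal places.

(0.962, -0.154)

At (-1, -1): F = (1.000, -5.000).
Jacobian J = [[-8·u·v + 4·v^2 + 2, -4·u^2 + 8·u·v + 10·v], [8·u·v + 2·v, 4·u^2 + 2·u + 2·v + 5]].
At the point, J = [[-2.000, -6.000], [6.000, 5.000]] (det J = 26.000).
Solving J·Δ = −F gives Δ = (0.962, -0.154).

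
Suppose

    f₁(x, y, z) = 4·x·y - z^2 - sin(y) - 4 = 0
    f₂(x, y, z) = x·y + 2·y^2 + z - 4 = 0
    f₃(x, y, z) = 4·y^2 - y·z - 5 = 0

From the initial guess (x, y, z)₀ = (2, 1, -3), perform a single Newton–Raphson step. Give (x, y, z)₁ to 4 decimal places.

At (2, 1, -3): F = (-5.841471, -3.0000, 2.0000).
Jacobian J = [[4·y, 4·x - cos(y), -2·z], [y, x + 4·y, 1], [0, 8·y - z, -y]].
At the point, J = [[4.0000, 7.459698, 6.0000], [1.0000, 6.0000, 1.0000], [0.0000, 11.0000, -1.0000]] (det J = 5.459698).
Solving J·Δ = −F gives Δ = (32.6309, -1.8606, -18.4670).
Then the next iterate is (x, y, z)₁ = (34.6309, -0.8606, -21.4670).

(34.6309, -0.8606, -21.4670)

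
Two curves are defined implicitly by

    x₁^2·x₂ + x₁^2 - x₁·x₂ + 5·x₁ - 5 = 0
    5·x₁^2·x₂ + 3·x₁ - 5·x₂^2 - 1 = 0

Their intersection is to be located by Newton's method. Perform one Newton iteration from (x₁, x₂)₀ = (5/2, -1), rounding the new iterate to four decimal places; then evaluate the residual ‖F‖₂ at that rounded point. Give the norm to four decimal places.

9.2948

At (5/2, -1): F = (10.0000, -29.7500).
Jacobian J = [[2·x₁·x₂ + 2·x₁ - x₂ + 5, x₁^2 - x₁], [10·x₁·x₂ + 3, 5·x₁^2 - 10·x₂]].
At the point, J = [[6.0000, 3.7500], [-22.0000, 41.2500]] (det J = 330.0000).
Solving J·Δ = −F gives Δ = (-1.5881, -0.1258).
Then the next iterate is (x₁, x₂)₁ = (0.9119, -1.1258).
Re-evaluating at (0.9119, -1.1258): F = (0.481507, -9.282289), so ‖F‖₂ = 9.2948.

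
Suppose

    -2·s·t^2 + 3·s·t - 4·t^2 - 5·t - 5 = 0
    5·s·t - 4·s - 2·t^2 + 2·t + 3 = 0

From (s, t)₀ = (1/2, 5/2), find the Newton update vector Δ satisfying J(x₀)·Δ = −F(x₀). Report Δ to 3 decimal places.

At (1/2, 5/2): F = (-45.000, -0.250).
Jacobian J = [[-2·t^2 + 3·t, -4·s·t + 3·s - 8·t - 5], [5·t - 4, 5·s - 4·t + 2]].
At the point, J = [[-5.000, -28.500], [8.500, -5.500]] (det J = 269.750).
Solving J·Δ = −F gives Δ = (-0.891, -1.423).

(-0.891, -1.423)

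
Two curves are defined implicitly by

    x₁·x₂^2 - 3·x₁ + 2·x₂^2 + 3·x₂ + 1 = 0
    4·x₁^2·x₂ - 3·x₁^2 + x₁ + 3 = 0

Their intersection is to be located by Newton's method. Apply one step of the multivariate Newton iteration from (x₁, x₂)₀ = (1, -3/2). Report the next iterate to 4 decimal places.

(0.7238, -1.4238)

At (1, -3/2): F = (0.2500, -5.0000).
Jacobian J = [[x₂^2 - 3, 2·x₁·x₂ + 4·x₂ + 3], [8·x₁·x₂ - 6·x₁ + 1, 4·x₁^2]].
At the point, J = [[-0.7500, -6.0000], [-17.0000, 4.0000]] (det J = -105.0000).
Solving J·Δ = −F gives Δ = (-0.2762, 0.0762).
Then the next iterate is (x₁, x₂)₁ = (0.7238, -1.4238).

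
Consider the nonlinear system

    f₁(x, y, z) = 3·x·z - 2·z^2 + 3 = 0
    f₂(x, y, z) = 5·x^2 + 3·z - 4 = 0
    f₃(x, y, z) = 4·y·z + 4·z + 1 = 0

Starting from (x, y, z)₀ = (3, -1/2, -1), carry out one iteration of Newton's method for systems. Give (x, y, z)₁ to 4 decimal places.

(1.7018, -0.5921, -0.6842)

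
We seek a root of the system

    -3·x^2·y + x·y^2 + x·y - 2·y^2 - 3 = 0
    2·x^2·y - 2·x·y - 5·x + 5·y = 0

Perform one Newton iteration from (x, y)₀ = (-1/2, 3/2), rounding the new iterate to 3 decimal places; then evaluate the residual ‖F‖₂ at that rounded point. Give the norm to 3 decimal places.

6.140

At (-1/2, 3/2): F = (-10.500, 12.250).
Jacobian J = [[-6·x·y + y^2 + y, -3·x^2 + 2·x·y + x - 4·y], [4·x·y - 2·y - 5, 2·x^2 - 2·x + 5]].
At the point, J = [[8.250, -8.750], [-11.000, 6.500]] (det J = -42.625).
Solving J·Δ = −F gives Δ = (0.913, -0.339).
Then the next iterate is (x, y)₁ = (0.413, 1.161).
Re-evaluating at (0.413, 1.161): F = (-5.25375, 3.17708), so ‖F‖₂ = 6.140.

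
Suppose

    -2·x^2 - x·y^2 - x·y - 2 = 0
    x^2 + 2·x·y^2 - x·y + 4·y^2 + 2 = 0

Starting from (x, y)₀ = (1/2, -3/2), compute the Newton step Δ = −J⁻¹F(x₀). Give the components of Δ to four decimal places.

(-0.8509, 0.5351)

At (1/2, -3/2): F = (-2.8750, 14.2500).
Jacobian J = [[-4·x - y^2 - y, -2·x·y - x], [2·x + 2·y^2 - y, 4·x·y - x + 8·y]].
At the point, J = [[-2.7500, 1.0000], [7.0000, -15.5000]] (det J = 35.6250).
Solving J·Δ = −F gives Δ = (-0.8509, 0.5351).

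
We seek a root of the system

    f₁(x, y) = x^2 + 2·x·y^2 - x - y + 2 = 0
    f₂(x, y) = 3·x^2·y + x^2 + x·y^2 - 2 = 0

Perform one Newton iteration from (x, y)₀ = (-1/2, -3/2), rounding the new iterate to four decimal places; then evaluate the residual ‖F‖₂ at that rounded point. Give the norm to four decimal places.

94.8914

At (-1/2, -3/2): F = (2.0000, -4.0000).
Jacobian J = [[2·x + 2·y^2 - 1, 4·x·y - 1], [6·x·y + 2·x + y^2, 3·x^2 + 2·x·y]].
At the point, J = [[2.5000, 2.0000], [5.7500, 2.2500]] (det J = -5.8750).
Solving J·Δ = −F gives Δ = (2.1277, -3.6596).
Then the next iterate is (x, y)₁ = (1.6277, -5.1596).
Re-evaluating at (1.6277, -5.1596): F = (94.844848, 2.971532), so ‖F‖₂ = 94.8914.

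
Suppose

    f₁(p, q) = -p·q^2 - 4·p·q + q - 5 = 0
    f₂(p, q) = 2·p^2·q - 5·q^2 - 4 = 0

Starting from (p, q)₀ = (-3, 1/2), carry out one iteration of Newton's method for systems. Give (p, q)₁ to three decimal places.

At (-3, 1/2): F = (2.250, 3.750).
Jacobian J = [[-q^2 - 4·q, -2·p·q - 4·p + 1], [4·p·q, 2·p^2 - 10·q]].
At the point, J = [[-2.250, 16.000], [-6.000, 13.000]] (det J = 66.750).
Solving J·Δ = −F gives Δ = (0.461, -0.076).
Then the next iterate is (p, q)₁ = (-2.539, 0.424).

(-2.539, 0.424)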